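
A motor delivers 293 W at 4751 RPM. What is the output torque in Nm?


omega = 4751 * 2*pi/60 = 497.5236 rad/s
tau = P / omega = 293 / 497.5236
= 0.5889 Nm


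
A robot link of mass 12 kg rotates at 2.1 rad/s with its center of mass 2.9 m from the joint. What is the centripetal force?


F = m * omega^2 * r
= 12 * 2.1^2 * 2.9
= 12 * 4.41 * 2.9
= 153.468 N


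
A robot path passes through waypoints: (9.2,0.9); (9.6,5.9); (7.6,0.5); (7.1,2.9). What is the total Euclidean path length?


Segment lengths:
  seg1 = sqrt((0.4)^2 + (5.0)^2) = 5.016
  seg2 = sqrt((-2.0)^2 + (-5.4)^2) = 5.7585
  seg3 = sqrt((-0.5)^2 + (2.4)^2) = 2.4515
Total = 13.226


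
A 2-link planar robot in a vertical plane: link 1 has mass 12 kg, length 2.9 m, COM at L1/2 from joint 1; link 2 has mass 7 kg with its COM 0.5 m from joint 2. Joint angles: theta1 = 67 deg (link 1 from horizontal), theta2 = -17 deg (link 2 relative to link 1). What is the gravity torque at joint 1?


Horizontal distance from joint 1 to link-1 COM:
  x_c1 = (L1/2)*cos(t1) = 1.45 * 0.3907 = 0.5666 m
Horizontal distance from joint 1 to link-2 COM:
  x_c2 = L1*cos(t1) + Lc2*cos(t1+t2)
       = 2.9*0.3907 + 0.5*0.6428 = 1.4545 m
tau1 = m1*g*x_c1 + m2*g*x_c2
     = 12*9.81*0.5666 + 7*9.81*1.4545
     = 66.6955 + 99.8815
     = 166.5769 Nm


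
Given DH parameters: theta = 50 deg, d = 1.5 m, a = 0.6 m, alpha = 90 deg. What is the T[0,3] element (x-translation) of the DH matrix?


T[0,3] = a * cos(theta)
= 0.6 * cos(50 deg)
= 0.6 * 0.6428
= 0.3857


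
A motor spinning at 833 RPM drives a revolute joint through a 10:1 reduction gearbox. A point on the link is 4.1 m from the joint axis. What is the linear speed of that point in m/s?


omega_motor = 833 * 2*pi/60 = 87.2316 rad/s
omega_joint = omega_motor / 10 = 8.7232 rad/s
v = omega_joint * r = 8.7232 * 4.1
= 35.7649 m/s


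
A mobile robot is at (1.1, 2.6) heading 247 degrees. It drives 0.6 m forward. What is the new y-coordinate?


y_new = y0 + d*sin(theta)
= 2.6 + 0.6*sin(247)
= 2.6 + -0.5523
= 2.0477


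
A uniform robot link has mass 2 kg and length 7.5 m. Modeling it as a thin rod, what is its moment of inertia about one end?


I = (1/3) * m * L^2
= (1/3) * 2 * 7.5^2
= 0.333333 * 2 * 56.25
= 37.5 kg*m^2


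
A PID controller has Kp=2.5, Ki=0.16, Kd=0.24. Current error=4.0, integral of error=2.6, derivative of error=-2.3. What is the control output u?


u = Kp*e + Ki*int(e) + Kd*de/dt
= 2.5*4.0 + 0.16*2.6 + 0.24*(-2.3)
= 10.0 + 0.416 + -0.552
= 9.864


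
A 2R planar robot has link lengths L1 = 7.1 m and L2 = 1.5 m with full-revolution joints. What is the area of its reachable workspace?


r_max = L1 + L2 = 8.6 m
r_min = |L1 - L2| = 5.6 m
Area = pi*(r_max^2 - r_min^2)
= pi*(73.96 - 31.36)
= pi * 42.6
= 133.8318 m^2


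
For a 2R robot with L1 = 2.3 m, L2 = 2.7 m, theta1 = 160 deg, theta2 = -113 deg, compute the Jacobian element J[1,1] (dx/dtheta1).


J[1,1] = -L1*sin(t1) - L2*sin(t1+t2)
= -2.3*sin(160) - 2.7*sin(47)
= -2.7613


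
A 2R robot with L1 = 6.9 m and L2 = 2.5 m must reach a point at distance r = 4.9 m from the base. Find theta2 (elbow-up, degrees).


cos(theta2) = (r^2 - L1^2 - L2^2) / (2*L1*L2)
cos(theta2) = (24.01 - 47.61 - 6.25) / 34.5
cos(theta2) = -0.865217
theta2 = 149.9075 degrees


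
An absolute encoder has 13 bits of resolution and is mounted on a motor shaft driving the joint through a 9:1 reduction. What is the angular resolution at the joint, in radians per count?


counts = 2^13 = 8192
effective counts at joint = 8192 * 9 = 73728
resolution = 2*pi / 73728
= 8.5221e-05 rad/count


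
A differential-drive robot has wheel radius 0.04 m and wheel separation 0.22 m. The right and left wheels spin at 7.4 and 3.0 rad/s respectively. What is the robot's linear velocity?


vR = r*wR = 0.04*7.4 = 0.296 m/s
vL = r*wL = 0.04*3.0 = 0.12 m/s
v = (vR+vL)/2 = 0.208 m/s
omega = (vR-vL)/L = 0.8 rad/s
linear velocity = 0.208 m/s


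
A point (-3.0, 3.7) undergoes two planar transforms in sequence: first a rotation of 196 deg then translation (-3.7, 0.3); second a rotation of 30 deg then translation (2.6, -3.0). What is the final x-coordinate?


After transform 1:
x1 = cos(196)*-3.0 - sin(196)*3.7 + -3.7 = 0.2036
y1 = sin(196)*-3.0 + cos(196)*3.7 + 0.3 = -2.4298
After transform 2:
x2 = cos(30)*0.2036 - sin(30)*-2.4298 + 2.6
= 3.9912


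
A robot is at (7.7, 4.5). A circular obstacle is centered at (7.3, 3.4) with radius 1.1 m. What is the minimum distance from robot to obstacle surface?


center_dist = sqrt((7.7-7.3)^2 + (4.5-3.4)^2)
= sqrt(0.16 + 1.21)
= 1.1705
min_dist = center_dist - radius = 1.1705 - 1.1 = 0.0705 m


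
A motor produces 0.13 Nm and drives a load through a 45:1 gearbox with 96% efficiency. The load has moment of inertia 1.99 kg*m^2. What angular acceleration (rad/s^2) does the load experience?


tau_out = tau_motor * N * eta
= 0.13 * 45 * 0.96 = 5.616 Nm
alpha = tau_out / I = 5.616 / 1.99
= 2.8221 rad/s^2


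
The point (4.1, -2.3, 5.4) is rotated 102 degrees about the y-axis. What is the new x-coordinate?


Rotation about y-axis: x' = x*cos(theta) + z*sin(theta)
= 4.1 * -0.2079 + 5.4 * 0.9781
= 4.4296


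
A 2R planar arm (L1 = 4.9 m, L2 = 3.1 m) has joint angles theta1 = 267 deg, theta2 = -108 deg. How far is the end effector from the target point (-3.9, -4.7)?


End effector via forward kinematics:
x = L1*cos(t1) + L2*cos(t1+t2) = -3.1505
y = L1*sin(t1) + L2*sin(t1+t2) = -3.7823
Distance to target:
d = sqrt((-3.9 - -3.1505)^2 + (-4.7 - -3.7823)^2)
= sqrt(0.5617 + 0.8421)
= 1.1848 m


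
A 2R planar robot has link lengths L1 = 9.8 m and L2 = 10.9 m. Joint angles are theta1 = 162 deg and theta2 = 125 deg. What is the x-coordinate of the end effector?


Convert angles to radians: theta1 = 2.8274, theta2 = 2.1817
x = L1*cos(theta1) + L2*cos(theta1+theta2)
x = -9.3204 + 3.1869
x = -6.1335


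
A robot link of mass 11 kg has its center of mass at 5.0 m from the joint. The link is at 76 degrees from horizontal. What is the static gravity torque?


tau = m*g*L*cos(angle)
= 11 * 9.81 * 5.0 * cos(76 deg)
= 11 * 9.81 * 5.0 * 0.2419
= 130.529 Nm


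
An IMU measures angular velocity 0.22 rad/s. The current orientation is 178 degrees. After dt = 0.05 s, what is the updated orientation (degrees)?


delta_theta = w * dt = 0.22 * 0.05 = 0.011 rad
= 0.6303 deg
theta_new = 178 + 0.6303 = 178.6303 deg


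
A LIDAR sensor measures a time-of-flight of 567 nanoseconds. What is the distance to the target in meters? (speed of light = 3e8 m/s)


tof = 567 ns = 5.67e-07 s
dist = c * tof / 2
= 3e8 * 5.67e-07 / 2
= 85.05 m


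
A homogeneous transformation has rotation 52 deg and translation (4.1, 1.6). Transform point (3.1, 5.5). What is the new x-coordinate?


x' = cos(theta)*px - sin(theta)*py + tx
= 0.6157*3.1 - 0.788*5.5 + 4.1
= 1.6745


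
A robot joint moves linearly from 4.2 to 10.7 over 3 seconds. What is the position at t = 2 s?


s = t/T = 2/3 = 0.6667
p(t) = p0 + (pf-p0)*s
= 4.2 + (10.7 - 4.2) * 0.6667
= 8.5333


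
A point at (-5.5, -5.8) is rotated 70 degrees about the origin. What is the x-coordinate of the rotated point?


x' = x*cos(theta) - y*sin(theta)
cos(70 deg) = 0.342, sin(70 deg) = 0.9397
x' = -5.5 * 0.342 - -5.8 * 0.9397
= -1.8811 - -5.4502
= 3.5691


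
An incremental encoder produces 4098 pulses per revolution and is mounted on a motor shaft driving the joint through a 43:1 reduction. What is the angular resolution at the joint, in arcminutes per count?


counts per rev = 4098
effective counts at joint = 4098 * 43 = 176214
resolution = 360*60 / 176214
= 0.1226 arcmin/count


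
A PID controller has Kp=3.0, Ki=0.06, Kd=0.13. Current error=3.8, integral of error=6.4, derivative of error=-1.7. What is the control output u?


u = Kp*e + Ki*int(e) + Kd*de/dt
= 3.0*3.8 + 0.06*6.4 + 0.13*(-1.7)
= 11.4 + 0.384 + -0.221
= 11.563


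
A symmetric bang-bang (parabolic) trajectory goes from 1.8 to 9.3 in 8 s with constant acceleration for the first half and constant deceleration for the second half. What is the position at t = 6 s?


Symmetric rest-to-rest: each phase covers (pf-p0)/2 in time T/2. 0.5*a*(T/2)^2 = (pf-p0)/2 => a = 4*(pf-p0)/T^2
a = 4*(9.3-1.8)/8^2 = 0.4688
t = 6 is in the deceleration phase (t > T/2).
p = pf - 0.5*a*(T-t)^2 = 9.3 - 0.5*0.4688*2^2
= 8.3625


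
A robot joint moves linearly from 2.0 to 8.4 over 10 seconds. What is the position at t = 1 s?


s = t/T = 1/10 = 0.1
p(t) = p0 + (pf-p0)*s
= 2.0 + (8.4 - 2.0) * 0.1
= 2.64


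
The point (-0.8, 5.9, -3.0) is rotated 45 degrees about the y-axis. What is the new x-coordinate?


Rotation about y-axis: x' = x*cos(theta) + z*sin(theta)
= -0.8 * 0.7071 + -3.0 * 0.7071
= -2.687


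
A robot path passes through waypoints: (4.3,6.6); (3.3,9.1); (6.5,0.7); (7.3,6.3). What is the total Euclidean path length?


Segment lengths:
  seg1 = sqrt((-1.0)^2 + (2.5)^2) = 2.6926
  seg2 = sqrt((3.2)^2 + (-8.4)^2) = 8.9889
  seg3 = sqrt((0.8)^2 + (5.6)^2) = 5.6569
Total = 17.3383


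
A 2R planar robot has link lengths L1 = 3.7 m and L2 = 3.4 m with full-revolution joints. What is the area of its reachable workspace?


r_max = L1 + L2 = 7.1 m
r_min = |L1 - L2| = 0.3 m
Area = pi*(r_max^2 - r_min^2)
= pi*(50.41 - 0.09)
= pi * 50.32
= 158.0849 m^2


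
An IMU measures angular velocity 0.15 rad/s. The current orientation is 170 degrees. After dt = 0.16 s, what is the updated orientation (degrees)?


delta_theta = w * dt = 0.15 * 0.16 = 0.024 rad
= 1.3751 deg
theta_new = 170 + 1.3751 = 171.3751 deg


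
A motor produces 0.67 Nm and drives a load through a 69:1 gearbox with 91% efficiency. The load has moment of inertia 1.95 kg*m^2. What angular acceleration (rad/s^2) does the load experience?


tau_out = tau_motor * N * eta
= 0.67 * 69 * 0.91 = 42.0693 Nm
alpha = tau_out / I = 42.0693 / 1.95
= 21.574 rad/s^2


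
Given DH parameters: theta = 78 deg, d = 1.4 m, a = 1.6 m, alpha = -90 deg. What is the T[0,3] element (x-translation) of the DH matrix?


T[0,3] = a * cos(theta)
= 1.6 * cos(78 deg)
= 1.6 * 0.2079
= 0.3327


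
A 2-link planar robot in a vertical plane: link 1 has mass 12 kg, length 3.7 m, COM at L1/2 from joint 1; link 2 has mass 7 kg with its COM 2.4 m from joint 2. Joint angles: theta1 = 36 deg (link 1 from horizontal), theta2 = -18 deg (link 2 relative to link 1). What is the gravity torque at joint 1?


Horizontal distance from joint 1 to link-1 COM:
  x_c1 = (L1/2)*cos(t1) = 1.85 * 0.809 = 1.4967 m
Horizontal distance from joint 1 to link-2 COM:
  x_c2 = L1*cos(t1) + Lc2*cos(t1+t2)
       = 3.7*0.809 + 2.4*0.9511 = 5.2759 m
tau1 = m1*g*x_c1 + m2*g*x_c2
     = 12*9.81*1.4967 + 7*9.81*5.2759
     = 176.1893 + 362.296
     = 538.4853 Nm


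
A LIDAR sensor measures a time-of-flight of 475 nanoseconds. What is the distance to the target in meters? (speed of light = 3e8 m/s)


tof = 475 ns = 4.75e-07 s
dist = c * tof / 2
= 3e8 * 4.75e-07 / 2
= 71.25 m


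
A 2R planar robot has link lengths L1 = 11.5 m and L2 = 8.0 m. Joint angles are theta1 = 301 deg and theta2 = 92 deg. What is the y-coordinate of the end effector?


Convert angles to radians: theta1 = 5.2534, theta2 = 1.6057
y = L1*sin(theta1) + L2*sin(theta1+theta2)
y = -9.8574 + 4.3571
y = -5.5003


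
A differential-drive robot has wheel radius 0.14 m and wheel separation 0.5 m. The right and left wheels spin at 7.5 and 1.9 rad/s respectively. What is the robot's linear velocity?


vR = r*wR = 0.14*7.5 = 1.05 m/s
vL = r*wL = 0.14*1.9 = 0.266 m/s
v = (vR+vL)/2 = 0.658 m/s
omega = (vR-vL)/L = 1.568 rad/s
linear velocity = 0.658 m/s


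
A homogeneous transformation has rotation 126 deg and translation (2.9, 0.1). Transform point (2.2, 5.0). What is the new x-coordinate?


x' = cos(theta)*px - sin(theta)*py + tx
= -0.5878*2.2 - 0.809*5.0 + 2.9
= -2.4382


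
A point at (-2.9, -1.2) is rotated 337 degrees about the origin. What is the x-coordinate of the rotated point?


x' = x*cos(theta) - y*sin(theta)
cos(337 deg) = 0.9205, sin(337 deg) = -0.3907
x' = -2.9 * 0.9205 - -1.2 * -0.3907
= -2.6695 - 0.4689
= -3.1383


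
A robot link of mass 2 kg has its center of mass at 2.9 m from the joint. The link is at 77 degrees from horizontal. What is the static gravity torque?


tau = m*g*L*cos(angle)
= 2 * 9.81 * 2.9 * cos(77 deg)
= 2 * 9.81 * 2.9 * 0.225
= 12.7993 Nm


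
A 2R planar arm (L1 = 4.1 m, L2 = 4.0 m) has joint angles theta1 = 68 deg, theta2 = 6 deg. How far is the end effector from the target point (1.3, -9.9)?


End effector via forward kinematics:
x = L1*cos(t1) + L2*cos(t1+t2) = 2.6384
y = L1*sin(t1) + L2*sin(t1+t2) = 7.6465
Distance to target:
d = sqrt((1.3 - 2.6384)^2 + (-9.9 - 7.6465)^2)
= sqrt(1.7914 + 307.8797)
= 17.5975 m


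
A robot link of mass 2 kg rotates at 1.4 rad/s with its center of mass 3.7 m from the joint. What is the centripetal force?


F = m * omega^2 * r
= 2 * 1.4^2 * 3.7
= 2 * 1.96 * 3.7
= 14.504 N


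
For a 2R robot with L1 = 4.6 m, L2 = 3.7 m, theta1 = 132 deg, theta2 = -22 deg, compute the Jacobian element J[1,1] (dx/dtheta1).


J[1,1] = -L1*sin(t1) - L2*sin(t1+t2)
= -4.6*sin(132) - 3.7*sin(110)
= -6.8953


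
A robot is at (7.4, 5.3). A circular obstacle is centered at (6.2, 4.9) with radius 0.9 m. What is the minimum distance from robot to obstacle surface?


center_dist = sqrt((7.4-6.2)^2 + (5.3-4.9)^2)
= sqrt(1.44 + 0.16)
= 1.2649
min_dist = center_dist - radius = 1.2649 - 0.9 = 0.3649 m


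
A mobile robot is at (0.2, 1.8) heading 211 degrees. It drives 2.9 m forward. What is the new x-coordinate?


x_new = x0 + d*cos(theta)
= 0.2 + 2.9*cos(211)
= 0.2 + -2.4858
= -2.2858


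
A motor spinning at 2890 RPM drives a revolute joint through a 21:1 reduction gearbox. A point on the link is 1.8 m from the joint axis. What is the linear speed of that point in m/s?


omega_motor = 2890 * 2*pi/60 = 302.6401 rad/s
omega_joint = omega_motor / 21 = 14.4114 rad/s
v = omega_joint * r = 14.4114 * 1.8
= 25.9406 m/s


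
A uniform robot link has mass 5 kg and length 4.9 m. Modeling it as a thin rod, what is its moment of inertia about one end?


I = (1/3) * m * L^2
= (1/3) * 5 * 4.9^2
= 0.333333 * 5 * 24.01
= 40.0167 kg*m^2


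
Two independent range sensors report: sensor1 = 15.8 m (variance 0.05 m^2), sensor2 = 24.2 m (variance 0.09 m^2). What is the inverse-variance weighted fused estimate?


w1 = (1/var1) / (1/var1 + 1/var2)
   = 20.0 / (20.0 + 11.1111) = 0.6429
w2 = 1 - w1 = 0.3571
fused = w1*s1 + w2*s2 = 10.1571 + 8.6429
= 18.8 m


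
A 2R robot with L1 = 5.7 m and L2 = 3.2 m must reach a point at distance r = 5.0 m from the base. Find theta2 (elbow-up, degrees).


cos(theta2) = (r^2 - L1^2 - L2^2) / (2*L1*L2)
cos(theta2) = (25.0 - 32.49 - 10.24) / 36.48
cos(theta2) = -0.48602
theta2 = 119.0793 degrees


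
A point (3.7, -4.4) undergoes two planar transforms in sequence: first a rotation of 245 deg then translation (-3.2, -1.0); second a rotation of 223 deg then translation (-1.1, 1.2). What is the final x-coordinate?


After transform 1:
x1 = cos(245)*3.7 - sin(245)*-4.4 + -3.2 = -8.7514
y1 = sin(245)*3.7 + cos(245)*-4.4 + -1.0 = -2.4938
After transform 2:
x2 = cos(223)*-8.7514 - sin(223)*-2.4938 + -1.1
= 3.5996


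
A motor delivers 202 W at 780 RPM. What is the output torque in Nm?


omega = 780 * 2*pi/60 = 81.6814 rad/s
tau = P / omega = 202 / 81.6814
= 2.473 Nm


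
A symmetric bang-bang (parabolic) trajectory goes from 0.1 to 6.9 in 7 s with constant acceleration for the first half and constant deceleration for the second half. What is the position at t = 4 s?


Symmetric rest-to-rest: each phase covers (pf-p0)/2 in time T/2. 0.5*a*(T/2)^2 = (pf-p0)/2 => a = 4*(pf-p0)/T^2
a = 4*(6.9-0.1)/7^2 = 0.5551
t = 4 is in the deceleration phase (t > T/2).
p = pf - 0.5*a*(T-t)^2 = 6.9 - 0.5*0.5551*3^2
= 4.402


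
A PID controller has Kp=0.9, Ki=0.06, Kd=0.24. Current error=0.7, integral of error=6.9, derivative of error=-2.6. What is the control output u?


u = Kp*e + Ki*int(e) + Kd*de/dt
= 0.9*0.7 + 0.06*6.9 + 0.24*(-2.6)
= 0.63 + 0.414 + -0.624
= 0.42


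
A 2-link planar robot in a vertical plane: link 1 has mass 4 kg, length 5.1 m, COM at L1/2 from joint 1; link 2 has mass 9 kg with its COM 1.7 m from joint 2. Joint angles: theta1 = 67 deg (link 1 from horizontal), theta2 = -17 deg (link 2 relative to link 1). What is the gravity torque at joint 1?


Horizontal distance from joint 1 to link-1 COM:
  x_c1 = (L1/2)*cos(t1) = 2.55 * 0.3907 = 0.9964 m
Horizontal distance from joint 1 to link-2 COM:
  x_c2 = L1*cos(t1) + Lc2*cos(t1+t2)
       = 5.1*0.3907 + 1.7*0.6428 = 3.0855 m
tau1 = m1*g*x_c1 + m2*g*x_c2
     = 4*9.81*0.9964 + 9*9.81*3.0855
     = 39.0973 + 272.4159
     = 311.5133 Nm


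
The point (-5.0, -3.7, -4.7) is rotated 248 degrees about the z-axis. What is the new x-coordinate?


Rotation about z-axis: x' = x*cos(theta) - y*sin(theta)
= -5.0 * -0.3746 - -3.7 * -0.9272
= -1.5575


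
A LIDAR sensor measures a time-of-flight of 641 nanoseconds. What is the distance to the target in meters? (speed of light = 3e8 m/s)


tof = 641 ns = 6.41e-07 s
dist = c * tof / 2
= 3e8 * 6.41e-07 / 2
= 96.15 m


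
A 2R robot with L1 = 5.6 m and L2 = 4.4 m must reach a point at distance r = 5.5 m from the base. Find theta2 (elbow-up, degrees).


cos(theta2) = (r^2 - L1^2 - L2^2) / (2*L1*L2)
cos(theta2) = (30.25 - 31.36 - 19.36) / 49.28
cos(theta2) = -0.415381
theta2 = 114.5433 degrees


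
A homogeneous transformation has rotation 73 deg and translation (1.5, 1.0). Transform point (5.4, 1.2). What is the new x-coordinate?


x' = cos(theta)*px - sin(theta)*py + tx
= 0.2924*5.4 - 0.9563*1.2 + 1.5
= 1.9312


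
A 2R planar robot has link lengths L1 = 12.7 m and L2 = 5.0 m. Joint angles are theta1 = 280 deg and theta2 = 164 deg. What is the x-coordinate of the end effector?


Convert angles to radians: theta1 = 4.8869, theta2 = 2.8623
x = L1*cos(theta1) + L2*cos(theta1+theta2)
x = 2.2053 + 0.5226
x = 2.728


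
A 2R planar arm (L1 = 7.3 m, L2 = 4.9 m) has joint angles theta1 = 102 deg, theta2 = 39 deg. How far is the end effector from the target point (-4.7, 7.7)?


End effector via forward kinematics:
x = L1*cos(t1) + L2*cos(t1+t2) = -5.3258
y = L1*sin(t1) + L2*sin(t1+t2) = 10.2241
Distance to target:
d = sqrt((-4.7 - -5.3258)^2 + (7.7 - 10.2241)^2)
= sqrt(0.3916 + 6.3713)
= 2.6006 m


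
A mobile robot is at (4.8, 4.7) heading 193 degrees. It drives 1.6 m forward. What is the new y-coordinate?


y_new = y0 + d*sin(theta)
= 4.7 + 1.6*sin(193)
= 4.7 + -0.3599
= 4.3401


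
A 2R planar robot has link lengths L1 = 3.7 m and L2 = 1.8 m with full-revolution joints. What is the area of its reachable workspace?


r_max = L1 + L2 = 5.5 m
r_min = |L1 - L2| = 1.9 m
Area = pi*(r_max^2 - r_min^2)
= pi*(30.25 - 3.61)
= pi * 26.64
= 83.692 m^2


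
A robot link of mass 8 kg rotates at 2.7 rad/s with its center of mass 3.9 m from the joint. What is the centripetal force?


F = m * omega^2 * r
= 8 * 2.7^2 * 3.9
= 8 * 7.29 * 3.9
= 227.448 N


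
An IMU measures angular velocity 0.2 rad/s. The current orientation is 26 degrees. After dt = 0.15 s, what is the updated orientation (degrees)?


delta_theta = w * dt = 0.2 * 0.15 = 0.03 rad
= 1.7189 deg
theta_new = 26 + 1.7189 = 27.7189 deg


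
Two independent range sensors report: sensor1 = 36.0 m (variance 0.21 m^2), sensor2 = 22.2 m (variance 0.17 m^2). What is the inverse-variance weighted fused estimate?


w1 = (1/var1) / (1/var1 + 1/var2)
   = 4.7619 / (4.7619 + 5.8824) = 0.4474
w2 = 1 - w1 = 0.5526
fused = w1*s1 + w2*s2 = 16.1053 + 12.2684
= 28.3737 m


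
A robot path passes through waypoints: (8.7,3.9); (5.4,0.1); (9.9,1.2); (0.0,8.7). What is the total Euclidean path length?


Segment lengths:
  seg1 = sqrt((-3.3)^2 + (-3.8)^2) = 5.0329
  seg2 = sqrt((4.5)^2 + (1.1)^2) = 4.6325
  seg3 = sqrt((-9.9)^2 + (7.5)^2) = 12.4201
Total = 22.0855


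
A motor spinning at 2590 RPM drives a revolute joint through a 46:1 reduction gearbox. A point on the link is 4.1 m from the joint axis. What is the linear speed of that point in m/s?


omega_motor = 2590 * 2*pi/60 = 271.2242 rad/s
omega_joint = omega_motor / 46 = 5.8962 rad/s
v = omega_joint * r = 5.8962 * 4.1
= 24.1743 m/s


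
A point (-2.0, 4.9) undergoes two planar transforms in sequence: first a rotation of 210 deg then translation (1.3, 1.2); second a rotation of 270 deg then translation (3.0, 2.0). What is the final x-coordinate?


After transform 1:
x1 = cos(210)*-2.0 - sin(210)*4.9 + 1.3 = 5.4821
y1 = sin(210)*-2.0 + cos(210)*4.9 + 1.2 = -2.0435
After transform 2:
x2 = cos(270)*5.4821 - sin(270)*-2.0435 + 3.0
= 0.9565


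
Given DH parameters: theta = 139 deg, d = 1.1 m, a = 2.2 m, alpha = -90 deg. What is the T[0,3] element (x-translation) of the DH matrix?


T[0,3] = a * cos(theta)
= 2.2 * cos(139 deg)
= 2.2 * -0.7547
= -1.6604


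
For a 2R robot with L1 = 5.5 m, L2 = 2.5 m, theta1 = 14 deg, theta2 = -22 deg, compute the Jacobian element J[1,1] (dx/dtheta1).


J[1,1] = -L1*sin(t1) - L2*sin(t1+t2)
= -5.5*sin(14) - 2.5*sin(-8)
= -0.9826


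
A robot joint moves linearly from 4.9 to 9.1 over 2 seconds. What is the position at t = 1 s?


s = t/T = 1/2 = 0.5
p(t) = p0 + (pf-p0)*s
= 4.9 + (9.1 - 4.9) * 0.5
= 7.0


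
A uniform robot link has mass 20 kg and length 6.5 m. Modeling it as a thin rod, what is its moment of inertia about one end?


I = (1/3) * m * L^2
= (1/3) * 20 * 6.5^2
= 0.333333 * 20 * 42.25
= 281.6667 kg*m^2


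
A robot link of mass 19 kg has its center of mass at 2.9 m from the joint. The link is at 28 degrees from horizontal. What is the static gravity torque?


tau = m*g*L*cos(angle)
= 19 * 9.81 * 2.9 * cos(28 deg)
= 19 * 9.81 * 2.9 * 0.8829
= 477.2605 Nm


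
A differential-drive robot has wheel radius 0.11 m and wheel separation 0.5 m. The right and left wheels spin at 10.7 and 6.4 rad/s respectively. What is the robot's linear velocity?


vR = r*wR = 0.11*10.7 = 1.177 m/s
vL = r*wL = 0.11*6.4 = 0.704 m/s
v = (vR+vL)/2 = 0.9405 m/s
omega = (vR-vL)/L = 0.946 rad/s
linear velocity = 0.9405 m/s


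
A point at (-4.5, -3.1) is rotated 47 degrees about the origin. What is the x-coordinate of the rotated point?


x' = x*cos(theta) - y*sin(theta)
cos(47 deg) = 0.682, sin(47 deg) = 0.7314
x' = -4.5 * 0.682 - -3.1 * 0.7314
= -3.069 - -2.2672
= -0.8018


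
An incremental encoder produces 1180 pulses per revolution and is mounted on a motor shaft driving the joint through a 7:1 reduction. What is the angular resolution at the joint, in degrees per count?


counts per rev = 1180
effective counts at joint = 1180 * 7 = 8260
resolution = 360 / 8260
= 0.0436 deg/count


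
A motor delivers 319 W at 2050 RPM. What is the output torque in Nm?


omega = 2050 * 2*pi/60 = 214.6755 rad/s
tau = P / omega = 319 / 214.6755
= 1.486 Nm


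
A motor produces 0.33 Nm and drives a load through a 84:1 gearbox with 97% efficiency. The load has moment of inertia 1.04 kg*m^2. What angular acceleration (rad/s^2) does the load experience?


tau_out = tau_motor * N * eta
= 0.33 * 84 * 0.97 = 26.8884 Nm
alpha = tau_out / I = 26.8884 / 1.04
= 25.8542 rad/s^2


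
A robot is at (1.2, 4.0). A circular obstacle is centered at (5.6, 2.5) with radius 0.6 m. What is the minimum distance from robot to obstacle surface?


center_dist = sqrt((1.2-5.6)^2 + (4.0-2.5)^2)
= sqrt(19.36 + 2.25)
= 4.6487
min_dist = center_dist - radius = 4.6487 - 0.6 = 4.0487 m


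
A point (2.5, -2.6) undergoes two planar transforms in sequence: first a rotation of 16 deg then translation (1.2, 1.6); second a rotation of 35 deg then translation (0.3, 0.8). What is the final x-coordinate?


After transform 1:
x1 = cos(16)*2.5 - sin(16)*-2.6 + 1.2 = 4.3198
y1 = sin(16)*2.5 + cos(16)*-2.6 + 1.6 = -0.2102
After transform 2:
x2 = cos(35)*4.3198 - sin(35)*-0.2102 + 0.3
= 3.9591


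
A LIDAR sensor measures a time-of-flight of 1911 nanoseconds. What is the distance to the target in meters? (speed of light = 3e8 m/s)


tof = 1911 ns = 1.911e-06 s
dist = c * tof / 2
= 3e8 * 1.911e-06 / 2
= 286.65 m


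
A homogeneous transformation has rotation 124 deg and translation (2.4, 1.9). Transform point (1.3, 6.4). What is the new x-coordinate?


x' = cos(theta)*px - sin(theta)*py + tx
= -0.5592*1.3 - 0.829*6.4 + 2.4
= -3.6328


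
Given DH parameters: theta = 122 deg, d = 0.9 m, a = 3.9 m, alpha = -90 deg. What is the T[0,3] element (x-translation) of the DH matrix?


T[0,3] = a * cos(theta)
= 3.9 * cos(122 deg)
= 3.9 * -0.5299
= -2.0667


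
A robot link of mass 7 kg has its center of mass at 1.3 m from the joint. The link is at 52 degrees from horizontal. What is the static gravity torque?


tau = m*g*L*cos(angle)
= 7 * 9.81 * 1.3 * cos(52 deg)
= 7 * 9.81 * 1.3 * 0.6157
= 54.9607 Nm


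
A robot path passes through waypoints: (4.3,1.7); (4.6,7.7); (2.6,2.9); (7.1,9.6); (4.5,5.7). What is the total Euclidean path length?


Segment lengths:
  seg1 = sqrt((0.3)^2 + (6.0)^2) = 6.0075
  seg2 = sqrt((-2.0)^2 + (-4.8)^2) = 5.2
  seg3 = sqrt((4.5)^2 + (6.7)^2) = 8.0709
  seg4 = sqrt((-2.6)^2 + (-3.9)^2) = 4.6872
Total = 23.9656


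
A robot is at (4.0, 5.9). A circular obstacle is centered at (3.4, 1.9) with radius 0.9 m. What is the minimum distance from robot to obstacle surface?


center_dist = sqrt((4.0-3.4)^2 + (5.9-1.9)^2)
= sqrt(0.36 + 16.0)
= 4.0447
min_dist = center_dist - radius = 4.0447 - 0.9 = 3.1447 m


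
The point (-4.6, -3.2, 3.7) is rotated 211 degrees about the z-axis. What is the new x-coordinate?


Rotation about z-axis: x' = x*cos(theta) - y*sin(theta)
= -4.6 * -0.8572 - -3.2 * -0.515
= 2.2948


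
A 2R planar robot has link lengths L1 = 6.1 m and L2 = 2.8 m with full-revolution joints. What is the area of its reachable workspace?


r_max = L1 + L2 = 8.9 m
r_min = |L1 - L2| = 3.3 m
Area = pi*(r_max^2 - r_min^2)
= pi*(79.21 - 10.89)
= pi * 68.32
= 214.6336 m^2


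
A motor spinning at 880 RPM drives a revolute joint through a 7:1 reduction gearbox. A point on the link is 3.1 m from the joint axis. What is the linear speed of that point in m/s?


omega_motor = 880 * 2*pi/60 = 92.1534 rad/s
omega_joint = omega_motor / 7 = 13.1648 rad/s
v = omega_joint * r = 13.1648 * 3.1
= 40.8108 m/s


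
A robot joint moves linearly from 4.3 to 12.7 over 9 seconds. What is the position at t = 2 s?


s = t/T = 2/9 = 0.2222
p(t) = p0 + (pf-p0)*s
= 4.3 + (12.7 - 4.3) * 0.2222
= 6.1667


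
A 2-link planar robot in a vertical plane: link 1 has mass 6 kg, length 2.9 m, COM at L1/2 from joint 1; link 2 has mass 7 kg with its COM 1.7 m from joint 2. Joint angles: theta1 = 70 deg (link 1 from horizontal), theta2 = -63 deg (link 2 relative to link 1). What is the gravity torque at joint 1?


Horizontal distance from joint 1 to link-1 COM:
  x_c1 = (L1/2)*cos(t1) = 1.45 * 0.342 = 0.4959 m
Horizontal distance from joint 1 to link-2 COM:
  x_c2 = L1*cos(t1) + Lc2*cos(t1+t2)
       = 2.9*0.342 + 1.7*0.9925 = 2.6792 m
tau1 = m1*g*x_c1 + m2*g*x_c2
     = 6*9.81*0.4959 + 7*9.81*2.6792
     = 29.1904 + 183.9798
     = 213.1702 Nm


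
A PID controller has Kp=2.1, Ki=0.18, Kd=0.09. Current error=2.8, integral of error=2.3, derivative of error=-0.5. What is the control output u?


u = Kp*e + Ki*int(e) + Kd*de/dt
= 2.1*2.8 + 0.18*2.3 + 0.09*(-0.5)
= 5.88 + 0.414 + -0.045
= 6.249


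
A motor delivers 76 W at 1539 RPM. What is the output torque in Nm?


omega = 1539 * 2*pi/60 = 161.1637 rad/s
tau = P / omega = 76 / 161.1637
= 0.4716 Nm


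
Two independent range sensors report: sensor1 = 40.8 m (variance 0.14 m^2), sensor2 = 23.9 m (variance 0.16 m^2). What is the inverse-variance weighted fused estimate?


w1 = (1/var1) / (1/var1 + 1/var2)
   = 7.1429 / (7.1429 + 6.25) = 0.5333
w2 = 1 - w1 = 0.4667
fused = w1*s1 + w2*s2 = 21.76 + 11.1533
= 32.9133 m


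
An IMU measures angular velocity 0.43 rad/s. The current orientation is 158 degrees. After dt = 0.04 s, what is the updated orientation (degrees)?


delta_theta = w * dt = 0.43 * 0.04 = 0.0172 rad
= 0.9855 deg
theta_new = 158 + 0.9855 = 158.9855 deg


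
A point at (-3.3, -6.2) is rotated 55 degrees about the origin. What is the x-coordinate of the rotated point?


x' = x*cos(theta) - y*sin(theta)
cos(55 deg) = 0.5736, sin(55 deg) = 0.8192
x' = -3.3 * 0.5736 - -6.2 * 0.8192
= -1.8928 - -5.0787
= 3.1859


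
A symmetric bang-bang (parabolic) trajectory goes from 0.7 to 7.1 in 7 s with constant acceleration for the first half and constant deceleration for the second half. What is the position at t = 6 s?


Symmetric rest-to-rest: each phase covers (pf-p0)/2 in time T/2. 0.5*a*(T/2)^2 = (pf-p0)/2 => a = 4*(pf-p0)/T^2
a = 4*(7.1-0.7)/7^2 = 0.5224
t = 6 is in the deceleration phase (t > T/2).
p = pf - 0.5*a*(T-t)^2 = 7.1 - 0.5*0.5224*1^2
= 6.8388


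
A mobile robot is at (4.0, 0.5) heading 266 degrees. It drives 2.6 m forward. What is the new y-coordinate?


y_new = y0 + d*sin(theta)
= 0.5 + 2.6*sin(266)
= 0.5 + -2.5937
= -2.0937


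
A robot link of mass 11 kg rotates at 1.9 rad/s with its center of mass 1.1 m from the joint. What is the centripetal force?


F = m * omega^2 * r
= 11 * 1.9^2 * 1.1
= 11 * 3.61 * 1.1
= 43.681 N


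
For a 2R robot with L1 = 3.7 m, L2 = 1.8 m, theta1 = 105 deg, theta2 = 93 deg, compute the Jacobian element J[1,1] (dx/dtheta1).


J[1,1] = -L1*sin(t1) - L2*sin(t1+t2)
= -3.7*sin(105) - 1.8*sin(198)
= -3.0177


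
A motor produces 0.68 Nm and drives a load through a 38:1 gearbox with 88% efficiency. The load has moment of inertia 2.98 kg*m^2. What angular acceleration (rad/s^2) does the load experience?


tau_out = tau_motor * N * eta
= 0.68 * 38 * 0.88 = 22.7392 Nm
alpha = tau_out / I = 22.7392 / 2.98
= 7.6306 rad/s^2


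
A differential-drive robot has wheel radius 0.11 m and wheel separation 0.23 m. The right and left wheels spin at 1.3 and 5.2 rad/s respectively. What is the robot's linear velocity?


vR = r*wR = 0.11*1.3 = 0.143 m/s
vL = r*wL = 0.11*5.2 = 0.572 m/s
v = (vR+vL)/2 = 0.3575 m/s
omega = (vR-vL)/L = -1.8652 rad/s
linear velocity = 0.3575 m/s


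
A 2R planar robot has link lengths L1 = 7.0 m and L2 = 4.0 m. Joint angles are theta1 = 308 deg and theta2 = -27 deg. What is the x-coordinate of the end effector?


Convert angles to radians: theta1 = 5.3756, theta2 = -0.4712
x = L1*cos(theta1) + L2*cos(theta1+theta2)
x = 4.3096 + 0.7632
x = 5.0729


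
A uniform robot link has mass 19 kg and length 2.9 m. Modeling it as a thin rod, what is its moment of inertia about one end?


I = (1/3) * m * L^2
= (1/3) * 19 * 2.9^2
= 0.333333 * 19 * 8.41
= 53.2633 kg*m^2


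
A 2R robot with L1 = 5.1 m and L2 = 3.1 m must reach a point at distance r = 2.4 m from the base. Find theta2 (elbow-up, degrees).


cos(theta2) = (r^2 - L1^2 - L2^2) / (2*L1*L2)
cos(theta2) = (5.76 - 26.01 - 9.61) / 31.62
cos(theta2) = -0.944339
theta2 = 160.7935 degrees


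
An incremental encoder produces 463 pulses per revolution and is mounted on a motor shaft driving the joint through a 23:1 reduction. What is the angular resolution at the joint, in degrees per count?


counts per rev = 463
effective counts at joint = 463 * 23 = 10649
resolution = 360 / 10649
= 0.0338 deg/count


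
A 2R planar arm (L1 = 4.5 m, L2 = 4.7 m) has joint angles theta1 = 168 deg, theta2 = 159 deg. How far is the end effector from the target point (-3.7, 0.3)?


End effector via forward kinematics:
x = L1*cos(t1) + L2*cos(t1+t2) = -0.4599
y = L1*sin(t1) + L2*sin(t1+t2) = -1.6242
Distance to target:
d = sqrt((-3.7 - -0.4599)^2 + (0.3 - -1.6242)^2)
= sqrt(10.4982 + 3.7025)
= 3.7684 m


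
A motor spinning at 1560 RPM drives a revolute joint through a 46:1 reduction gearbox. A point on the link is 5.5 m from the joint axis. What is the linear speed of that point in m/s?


omega_motor = 1560 * 2*pi/60 = 163.3628 rad/s
omega_joint = omega_motor / 46 = 3.5514 rad/s
v = omega_joint * r = 3.5514 * 5.5
= 19.5325 m/s


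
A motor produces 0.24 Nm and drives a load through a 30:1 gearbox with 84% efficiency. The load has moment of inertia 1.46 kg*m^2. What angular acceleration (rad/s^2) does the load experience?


tau_out = tau_motor * N * eta
= 0.24 * 30 * 0.84 = 6.048 Nm
alpha = tau_out / I = 6.048 / 1.46
= 4.1425 rad/s^2


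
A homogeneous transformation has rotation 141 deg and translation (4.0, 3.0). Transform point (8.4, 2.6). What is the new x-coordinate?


x' = cos(theta)*px - sin(theta)*py + tx
= -0.7771*8.4 - 0.6293*2.6 + 4.0
= -4.1643


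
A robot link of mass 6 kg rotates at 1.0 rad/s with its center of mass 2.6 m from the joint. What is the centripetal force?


F = m * omega^2 * r
= 6 * 1.0^2 * 2.6
= 6 * 1.0 * 2.6
= 15.6 N


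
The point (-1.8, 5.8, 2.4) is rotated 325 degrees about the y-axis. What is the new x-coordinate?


Rotation about y-axis: x' = x*cos(theta) + z*sin(theta)
= -1.8 * 0.8192 + 2.4 * -0.5736
= -2.8511


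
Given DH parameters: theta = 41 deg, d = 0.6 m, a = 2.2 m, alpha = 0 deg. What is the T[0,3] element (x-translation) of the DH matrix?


T[0,3] = a * cos(theta)
= 2.2 * cos(41 deg)
= 2.2 * 0.7547
= 1.6604


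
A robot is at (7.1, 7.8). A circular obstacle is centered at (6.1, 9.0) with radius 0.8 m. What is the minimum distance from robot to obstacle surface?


center_dist = sqrt((7.1-6.1)^2 + (7.8-9.0)^2)
= sqrt(1.0 + 1.44)
= 1.562
min_dist = center_dist - radius = 1.562 - 0.8 = 0.762 m


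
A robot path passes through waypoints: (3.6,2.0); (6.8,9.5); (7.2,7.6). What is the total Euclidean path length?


Segment lengths:
  seg1 = sqrt((3.2)^2 + (7.5)^2) = 8.1541
  seg2 = sqrt((0.4)^2 + (-1.9)^2) = 1.9416
Total = 10.0958


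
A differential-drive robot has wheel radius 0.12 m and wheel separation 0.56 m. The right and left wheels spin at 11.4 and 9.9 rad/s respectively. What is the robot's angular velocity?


vR = r*wR = 0.12*11.4 = 1.368 m/s
vL = r*wL = 0.12*9.9 = 1.188 m/s
v = (vR+vL)/2 = 1.278 m/s
omega = (vR-vL)/L = 0.3214 rad/s
angular velocity = 0.3214 rad/s


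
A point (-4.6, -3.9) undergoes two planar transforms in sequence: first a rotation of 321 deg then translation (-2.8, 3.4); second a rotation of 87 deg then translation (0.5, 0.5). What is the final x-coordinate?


After transform 1:
x1 = cos(321)*-4.6 - sin(321)*-3.9 + -2.8 = -8.8292
y1 = sin(321)*-4.6 + cos(321)*-3.9 + 3.4 = 3.264
After transform 2:
x2 = cos(87)*-8.8292 - sin(87)*3.264 + 0.5
= -3.2216


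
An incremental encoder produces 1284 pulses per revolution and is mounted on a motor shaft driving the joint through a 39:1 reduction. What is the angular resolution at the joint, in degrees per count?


counts per rev = 1284
effective counts at joint = 1284 * 39 = 50076
resolution = 360 / 50076
= 0.0072 deg/count


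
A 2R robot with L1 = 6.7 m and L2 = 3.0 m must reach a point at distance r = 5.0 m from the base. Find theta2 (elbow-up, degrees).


cos(theta2) = (r^2 - L1^2 - L2^2) / (2*L1*L2)
cos(theta2) = (25.0 - 44.89 - 9.0) / 40.2
cos(theta2) = -0.718657
theta2 = 135.9437 degrees


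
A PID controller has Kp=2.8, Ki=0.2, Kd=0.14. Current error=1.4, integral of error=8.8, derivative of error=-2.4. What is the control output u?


u = Kp*e + Ki*int(e) + Kd*de/dt
= 2.8*1.4 + 0.2*8.8 + 0.14*(-2.4)
= 3.92 + 1.76 + -0.336
= 5.344


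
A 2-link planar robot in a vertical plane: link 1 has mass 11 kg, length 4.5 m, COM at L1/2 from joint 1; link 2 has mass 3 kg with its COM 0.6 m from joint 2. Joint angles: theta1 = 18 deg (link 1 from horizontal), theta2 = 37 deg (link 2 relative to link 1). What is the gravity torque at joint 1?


Horizontal distance from joint 1 to link-1 COM:
  x_c1 = (L1/2)*cos(t1) = 2.25 * 0.9511 = 2.1399 m
Horizontal distance from joint 1 to link-2 COM:
  x_c2 = L1*cos(t1) + Lc2*cos(t1+t2)
       = 4.5*0.9511 + 0.6*0.5736 = 4.6239 m
tau1 = m1*g*x_c1 + m2*g*x_c2
     = 11*9.81*2.1399 + 3*9.81*4.6239
     = 230.9141 + 136.0814
     = 366.9955 Nm


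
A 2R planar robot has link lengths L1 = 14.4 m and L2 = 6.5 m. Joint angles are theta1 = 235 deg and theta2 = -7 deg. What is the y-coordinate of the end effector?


Convert angles to radians: theta1 = 4.1015, theta2 = -0.1222
y = L1*sin(theta1) + L2*sin(theta1+theta2)
y = -11.7958 + -4.8304
y = -16.6262


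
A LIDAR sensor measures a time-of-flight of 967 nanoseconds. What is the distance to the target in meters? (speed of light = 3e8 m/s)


tof = 967 ns = 9.67e-07 s
dist = c * tof / 2
= 3e8 * 9.67e-07 / 2
= 145.05 m


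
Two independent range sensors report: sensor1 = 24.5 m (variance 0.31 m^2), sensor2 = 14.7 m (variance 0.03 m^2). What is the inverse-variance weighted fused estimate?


w1 = (1/var1) / (1/var1 + 1/var2)
   = 3.2258 / (3.2258 + 33.3333) = 0.0882
w2 = 1 - w1 = 0.9118
fused = w1*s1 + w2*s2 = 2.1618 + 13.4029
= 15.5647 m


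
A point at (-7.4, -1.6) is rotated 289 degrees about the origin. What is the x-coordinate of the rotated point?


x' = x*cos(theta) - y*sin(theta)
cos(289 deg) = 0.3256, sin(289 deg) = -0.9455
x' = -7.4 * 0.3256 - -1.6 * -0.9455
= -2.4092 - 1.5128
= -3.922


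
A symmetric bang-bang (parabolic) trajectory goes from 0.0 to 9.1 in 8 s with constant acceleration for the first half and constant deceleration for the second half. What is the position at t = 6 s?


Symmetric rest-to-rest: each phase covers (pf-p0)/2 in time T/2. 0.5*a*(T/2)^2 = (pf-p0)/2 => a = 4*(pf-p0)/T^2
a = 4*(9.1-0.0)/8^2 = 0.5687
t = 6 is in the deceleration phase (t > T/2).
p = pf - 0.5*a*(T-t)^2 = 9.1 - 0.5*0.5687*2^2
= 7.9625


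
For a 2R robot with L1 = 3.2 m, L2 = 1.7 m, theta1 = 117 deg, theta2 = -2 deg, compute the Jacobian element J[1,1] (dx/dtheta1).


J[1,1] = -L1*sin(t1) - L2*sin(t1+t2)
= -3.2*sin(117) - 1.7*sin(115)
= -4.3919


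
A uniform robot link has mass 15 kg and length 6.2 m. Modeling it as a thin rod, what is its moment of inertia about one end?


I = (1/3) * m * L^2
= (1/3) * 15 * 6.2^2
= 0.333333 * 15 * 38.44
= 192.2 kg*m^2


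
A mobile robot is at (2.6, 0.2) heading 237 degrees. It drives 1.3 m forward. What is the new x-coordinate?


x_new = x0 + d*cos(theta)
= 2.6 + 1.3*cos(237)
= 2.6 + -0.708
= 1.892


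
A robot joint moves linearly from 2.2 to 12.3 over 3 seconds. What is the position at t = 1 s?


s = t/T = 1/3 = 0.3333
p(t) = p0 + (pf-p0)*s
= 2.2 + (12.3 - 2.2) * 0.3333
= 5.5667


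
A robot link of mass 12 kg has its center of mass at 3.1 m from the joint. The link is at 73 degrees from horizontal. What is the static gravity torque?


tau = m*g*L*cos(angle)
= 12 * 9.81 * 3.1 * cos(73 deg)
= 12 * 9.81 * 3.1 * 0.2924
= 106.6958 Nm


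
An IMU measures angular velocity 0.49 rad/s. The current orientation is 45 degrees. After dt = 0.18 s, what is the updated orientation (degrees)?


delta_theta = w * dt = 0.49 * 0.18 = 0.0882 rad
= 5.0535 deg
theta_new = 45 + 5.0535 = 50.0535 deg


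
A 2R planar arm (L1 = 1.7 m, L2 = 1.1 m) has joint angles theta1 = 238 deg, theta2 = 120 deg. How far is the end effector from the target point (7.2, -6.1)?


End effector via forward kinematics:
x = L1*cos(t1) + L2*cos(t1+t2) = 0.1985
y = L1*sin(t1) + L2*sin(t1+t2) = -1.4801
Distance to target:
d = sqrt((7.2 - 0.1985)^2 + (-6.1 - -1.4801)^2)
= sqrt(49.0215 + 21.3437)
= 8.3884 m


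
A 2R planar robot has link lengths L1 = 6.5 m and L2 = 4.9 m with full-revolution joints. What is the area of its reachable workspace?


r_max = L1 + L2 = 11.4 m
r_min = |L1 - L2| = 1.6 m
Area = pi*(r_max^2 - r_min^2)
= pi*(129.96 - 2.56)
= pi * 127.4
= 400.2389 m^2


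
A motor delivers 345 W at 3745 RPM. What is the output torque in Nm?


omega = 3745 * 2*pi/60 = 392.1755 rad/s
tau = P / omega = 345 / 392.1755
= 0.8797 Nm
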